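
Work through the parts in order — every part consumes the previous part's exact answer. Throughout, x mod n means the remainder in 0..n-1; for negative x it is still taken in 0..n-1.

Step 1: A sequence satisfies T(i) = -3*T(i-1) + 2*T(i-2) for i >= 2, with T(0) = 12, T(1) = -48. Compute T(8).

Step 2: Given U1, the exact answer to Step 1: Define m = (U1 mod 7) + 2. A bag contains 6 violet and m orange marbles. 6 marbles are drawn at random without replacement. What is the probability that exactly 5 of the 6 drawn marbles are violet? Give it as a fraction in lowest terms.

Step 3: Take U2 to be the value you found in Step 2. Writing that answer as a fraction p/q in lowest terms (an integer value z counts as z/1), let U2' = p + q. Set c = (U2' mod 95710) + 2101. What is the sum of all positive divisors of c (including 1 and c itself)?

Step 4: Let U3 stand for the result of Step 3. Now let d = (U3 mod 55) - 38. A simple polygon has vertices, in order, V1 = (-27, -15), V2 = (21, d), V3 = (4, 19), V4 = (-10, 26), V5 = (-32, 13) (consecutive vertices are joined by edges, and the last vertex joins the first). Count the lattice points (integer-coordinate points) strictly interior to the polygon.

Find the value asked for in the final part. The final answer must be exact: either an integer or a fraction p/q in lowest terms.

1049

Step 1: T(2) = -3*(-48) + 2*(12) = 168; iterating: T(2)=168, T(3)=-600, T(4)=2136, T(5)=-7608, T(6)=27096, T(7)=-96504, T(8)=343704; answer 343704
Step 2: U1 = 343704; m = 6; total draws C(12,6) = 924; favorable C(6,5)*C(6,1) = 36; P = 3/77; answer 3/77
Step 3: U2 = 3/77; threaded value p + q = 80; c = 2181; 2181 = 3 * 727; sigma = (1 + 3) * (1 + 727) = 4 * 728 = 2912; answer 2912
Step 4: U3 = 2912; d = 14; cross terms: (-27*14 - 21*-15)=-63, (21*19 - 4*14)=343, (4*26 - -10*19)=294, (-10*13 - -32*26)=702, (-32*-15 - -27*13)=831; twice the area = |2107| = 2107; area = 2107/2; boundary points = 1 + 1 + 7 + 1 + 1 = 11; strictly interior points = area - boundary/2 + 1 = 1049; answer 1049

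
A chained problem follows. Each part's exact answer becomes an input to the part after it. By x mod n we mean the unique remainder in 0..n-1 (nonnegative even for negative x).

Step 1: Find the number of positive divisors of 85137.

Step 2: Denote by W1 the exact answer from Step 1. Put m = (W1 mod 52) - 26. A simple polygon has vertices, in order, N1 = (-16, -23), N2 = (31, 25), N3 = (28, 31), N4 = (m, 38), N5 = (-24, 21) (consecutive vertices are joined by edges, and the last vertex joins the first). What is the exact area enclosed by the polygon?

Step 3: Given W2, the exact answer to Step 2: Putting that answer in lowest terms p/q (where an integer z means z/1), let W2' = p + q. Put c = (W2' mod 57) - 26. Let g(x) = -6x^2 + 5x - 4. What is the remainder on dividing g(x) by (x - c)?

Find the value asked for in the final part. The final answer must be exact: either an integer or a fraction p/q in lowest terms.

Step 1: 85137 = 3 * 13 * 37 * 59; number of divisors = (1+1) * (1+1) * (1+1) * (1+1) = 16; answer 16
Step 2: W1 = 16; m = -10; cross terms: (-16*25 - 31*-23)=313, (31*31 - 28*25)=261, (28*38 - -10*31)=1374, (-10*21 - -24*38)=702, (-24*-23 - -16*21)=888; twice the area = |3538| = 3538; area = 1769; answer 1769
Step 3: W2 = 1769; threaded value p + q = 1770; c = -23; remainder = value at the root: -6*(-23)^2 + 5*(-23)^1 - 4 = (-3174) + (-115) + (-4) = -3293; answer -3293

-3293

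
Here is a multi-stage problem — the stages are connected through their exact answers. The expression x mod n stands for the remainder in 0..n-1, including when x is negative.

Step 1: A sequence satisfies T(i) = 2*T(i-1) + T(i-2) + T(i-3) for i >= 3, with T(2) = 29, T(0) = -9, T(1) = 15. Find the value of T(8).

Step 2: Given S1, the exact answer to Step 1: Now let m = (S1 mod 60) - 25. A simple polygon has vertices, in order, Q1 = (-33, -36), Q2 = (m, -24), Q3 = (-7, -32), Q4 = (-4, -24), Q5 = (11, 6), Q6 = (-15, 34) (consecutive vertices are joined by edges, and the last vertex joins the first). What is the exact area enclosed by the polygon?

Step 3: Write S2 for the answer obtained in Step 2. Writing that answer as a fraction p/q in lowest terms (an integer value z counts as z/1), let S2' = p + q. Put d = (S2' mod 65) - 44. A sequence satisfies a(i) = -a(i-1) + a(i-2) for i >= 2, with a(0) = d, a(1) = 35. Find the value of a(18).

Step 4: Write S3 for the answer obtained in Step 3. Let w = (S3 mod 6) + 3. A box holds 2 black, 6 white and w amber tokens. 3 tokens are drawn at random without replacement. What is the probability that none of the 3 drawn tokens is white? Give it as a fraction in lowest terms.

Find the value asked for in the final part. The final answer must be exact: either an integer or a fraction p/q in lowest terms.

Step 1: T(3) = 2*(29) + 1*(15) + 1*(-9) = 64; iterating: T(3)=64, T(4)=172, T(5)=437, T(6)=1110, T(7)=2829, T(8)=7205; answer 7205
Step 2: S1 = 7205; m = -20; cross terms: (-33*-24 - -20*-36)=72, (-20*-32 - -7*-24)=472, (-7*-24 - -4*-32)=40, (-4*6 - 11*-24)=240, (11*34 - -15*6)=464, (-15*-36 - -33*34)=1662; twice the area = |2950| = 2950; area = 1475; answer 1475
Step 3: S2 = 1475; threaded value p + q = 1476; d = 2; a(2) = -1*(35) + 1*(2) = -33; iterating: a(2)=-33, a(3)=68, a(4)=-101, a(5)=169, a(6)=-270, a(7)=439, a(8)=-709, a(9)=1148, a(10)=-1857, a(11)=3005, a(12)=-4862, a(13)=7867, a(14)=-12729, a(15)=20596, a(16)=-33325, a(17)=53921, a(18)=-87246; answer -87246
Step 4: S3 = -87246; w = 3; total draws C(11,3) = 165; favorable C(5,3) = 10; P = 2/33; answer 2/33

2/33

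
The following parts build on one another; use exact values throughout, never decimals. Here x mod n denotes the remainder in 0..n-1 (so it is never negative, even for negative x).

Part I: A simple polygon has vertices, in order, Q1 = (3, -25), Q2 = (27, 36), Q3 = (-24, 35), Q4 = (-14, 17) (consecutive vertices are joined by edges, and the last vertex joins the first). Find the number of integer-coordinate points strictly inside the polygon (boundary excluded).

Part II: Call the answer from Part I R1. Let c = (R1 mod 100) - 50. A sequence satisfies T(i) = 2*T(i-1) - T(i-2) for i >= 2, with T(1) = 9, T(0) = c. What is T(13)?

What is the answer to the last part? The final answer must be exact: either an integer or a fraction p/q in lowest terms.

-303

Part I: cross terms: (3*36 - 27*-25)=783, (27*35 - -24*36)=1809, (-24*17 - -14*35)=82, (-14*-25 - 3*17)=299; twice the area = |2973| = 2973; area = 2973/2; boundary points = 1 + 1 + 2 + 1 = 5; strictly interior points = area - boundary/2 + 1 = 1485; answer 1485
Part II: R1 = 1485; c = 35; T(2) = 2*(9) - 1*(35) = -17; iterating: T(2)=-17, T(3)=-43, T(4)=-69, T(5)=-95, T(6)=-121, T(7)=-147, T(8)=-173, T(9)=-199, T(10)=-225, T(11)=-251, T(12)=-277, T(13)=-303; answer -303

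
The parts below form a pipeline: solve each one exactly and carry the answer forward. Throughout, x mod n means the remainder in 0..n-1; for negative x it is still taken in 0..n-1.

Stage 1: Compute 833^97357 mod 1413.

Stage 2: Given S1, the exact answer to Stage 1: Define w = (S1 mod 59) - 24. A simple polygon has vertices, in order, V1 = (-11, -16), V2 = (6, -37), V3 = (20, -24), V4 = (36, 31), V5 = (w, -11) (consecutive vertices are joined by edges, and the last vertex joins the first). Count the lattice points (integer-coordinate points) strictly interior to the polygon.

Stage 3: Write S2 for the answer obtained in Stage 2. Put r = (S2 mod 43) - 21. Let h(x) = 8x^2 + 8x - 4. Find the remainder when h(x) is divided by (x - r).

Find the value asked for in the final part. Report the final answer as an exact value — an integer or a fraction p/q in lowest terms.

Stage 1: squarings mod 1413: 833^1=833, 833^2=106, 833^4=1345, 833^8=385, 833^16=1273, 833^32=1231, 833^64=625, 833^128=637, 833^256=238, 833^512=124, 833^1024=1246, 833^2048=1042, 833^4096=580, 833^8192=106, 833^16384=1345, 833^32768=385, 833^65536=1273; 833^97357 = 833^1 * 833^4 * 833^8 * 833^64 * 833^1024 * 833^2048 * 833^4096 * 833^8192 * 833^16384 * 833^65536 = 302 (mod 1413); answer 302
Stage 2: S1 = 302; w = -17; cross terms: (-11*-37 - 6*-16)=503, (6*-24 - 20*-37)=596, (20*31 - 36*-24)=1484, (36*-11 - -17*31)=131, (-17*-16 - -11*-11)=151; twice the area = |2865| = 2865; area = 2865/2; boundary points = 1 + 1 + 1 + 1 + 1 = 5; strictly interior points = area - boundary/2 + 1 = 1431; answer 1431
Stage 3: S2 = 1431; r = -9; remainder = value at the root: 8*(-9)^2 + 8*(-9)^1 - 4 = (648) + (-72) + (-4) = 572; answer 572

572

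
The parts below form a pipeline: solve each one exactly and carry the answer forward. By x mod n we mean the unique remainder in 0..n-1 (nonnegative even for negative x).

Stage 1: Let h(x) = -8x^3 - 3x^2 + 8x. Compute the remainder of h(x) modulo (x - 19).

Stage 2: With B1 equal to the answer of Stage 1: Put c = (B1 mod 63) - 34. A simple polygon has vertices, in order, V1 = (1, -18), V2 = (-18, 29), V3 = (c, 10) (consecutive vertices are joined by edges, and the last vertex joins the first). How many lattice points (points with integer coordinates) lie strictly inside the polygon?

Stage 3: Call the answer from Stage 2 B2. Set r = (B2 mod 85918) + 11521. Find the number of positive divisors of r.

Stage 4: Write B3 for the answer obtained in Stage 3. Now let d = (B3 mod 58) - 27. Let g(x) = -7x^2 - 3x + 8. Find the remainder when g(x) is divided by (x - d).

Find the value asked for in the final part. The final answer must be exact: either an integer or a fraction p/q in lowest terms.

-3626

Stage 1: remainder = value at the root: -8*(19)^3 - 3*(19)^2 + 8*(19)^1 = (-54872) + (-1083) + (152) = -55803; answer -55803
Stage 2: B1 = -55803; c = -19; cross terms: (1*29 - -18*-18)=-295, (-18*10 - -19*29)=371, (-19*-18 - 1*10)=332; twice the area = |408| = 408; area = 204; boundary points = 1 + 1 + 4 = 6; strictly interior points = area - boundary/2 + 1 = 202; answer 202
Stage 3: B2 = 202; r = 11723; 11723 = 19 * 617; number of divisors = (1+1) * (1+1) = 4; answer 4
Stage 4: B3 = 4; d = -23; remainder = value at the root: -7*(-23)^2 - 3*(-23)^1 + 8 = (-3703) + (69) + (8) = -3626; answer -3626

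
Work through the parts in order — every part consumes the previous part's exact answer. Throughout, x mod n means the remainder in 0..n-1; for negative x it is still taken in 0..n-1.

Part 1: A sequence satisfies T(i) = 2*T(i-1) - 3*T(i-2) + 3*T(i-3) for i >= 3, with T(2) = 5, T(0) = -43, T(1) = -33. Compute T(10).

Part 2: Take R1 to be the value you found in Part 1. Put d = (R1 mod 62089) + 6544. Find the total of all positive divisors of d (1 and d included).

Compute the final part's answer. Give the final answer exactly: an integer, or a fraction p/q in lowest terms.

69120

Part 1: T(3) = 2*(5) - 3*(-33) + 3*(-43) = -20; iterating: T(3)=-20, T(4)=-154, T(5)=-233, T(6)=-64, T(7)=109, T(8)=-289, T(9)=-1097, T(10)=-1000; answer -1000
Part 2: R1 = -1000; d = 67633; 67633 = 47 * 1439; sigma = (1 + 47) * (1 + 1439) = 48 * 1440 = 69120; answer 69120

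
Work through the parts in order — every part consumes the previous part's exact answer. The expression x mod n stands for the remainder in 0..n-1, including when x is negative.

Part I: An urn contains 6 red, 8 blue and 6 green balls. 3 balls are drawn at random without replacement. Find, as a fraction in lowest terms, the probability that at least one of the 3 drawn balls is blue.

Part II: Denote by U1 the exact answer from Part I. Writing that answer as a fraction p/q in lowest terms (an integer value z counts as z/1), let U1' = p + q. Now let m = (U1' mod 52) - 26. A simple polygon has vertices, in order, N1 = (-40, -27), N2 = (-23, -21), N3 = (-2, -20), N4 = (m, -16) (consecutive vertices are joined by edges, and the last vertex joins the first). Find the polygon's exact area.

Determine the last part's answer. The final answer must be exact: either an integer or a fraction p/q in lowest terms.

Part I: total draws C(20,3) = 1140; complement C(12,3) = 220; favorable 1140 - 220 = 920; P = 46/57; answer 46/57
Part II: U1 = 46/57; threaded value p + q = 103; m = 25; cross terms: (-40*-21 - -23*-27)=219, (-23*-20 - -2*-21)=418, (-2*-16 - 25*-20)=532, (25*-27 - -40*-16)=-1315; twice the area = |-146| = 146; area = 73; answer 73

73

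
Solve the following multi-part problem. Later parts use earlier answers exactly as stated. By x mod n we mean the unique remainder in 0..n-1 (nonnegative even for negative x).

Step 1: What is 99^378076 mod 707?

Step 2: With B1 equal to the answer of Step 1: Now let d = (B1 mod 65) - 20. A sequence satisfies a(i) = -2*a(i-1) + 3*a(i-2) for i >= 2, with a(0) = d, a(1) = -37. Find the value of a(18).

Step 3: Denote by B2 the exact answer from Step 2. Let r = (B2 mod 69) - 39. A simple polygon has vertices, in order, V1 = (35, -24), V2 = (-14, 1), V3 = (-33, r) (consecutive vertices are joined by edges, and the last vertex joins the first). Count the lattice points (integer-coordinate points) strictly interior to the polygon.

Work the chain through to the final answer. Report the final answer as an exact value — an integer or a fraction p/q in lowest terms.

Step 1: squarings mod 707: 99^1=99, 99^2=610, 99^4=218, 99^8=155, 99^16=694, 99^32=169, 99^64=281, 99^128=484, 99^256=239, 99^512=561, 99^1024=106, 99^2048=631, 99^4096=120, 99^8192=260, 99^16384=435, 99^32768=456, 99^65536=78, 99^131072=428, 99^262144=71; 99^378076 = 99^4 * 99^8 * 99^16 * 99^64 * 99^128 * 99^1024 * 99^16384 * 99^32768 * 99^65536 * 99^262144 = 687 (mod 707); answer 687
Step 2: B1 = 687; d = 17; a(2) = -2*(-37) + 3*(17) = 125; iterating: a(2)=125, a(3)=-361, a(4)=1097, a(5)=-3277, a(6)=9845, a(7)=-29521, a(8)=88577, a(9)=-265717, a(10)=797165, a(11)=-2391481, a(12)=7174457, a(13)=-21523357, a(14)=64570085, a(15)=-193710241, a(16)=581130737, a(17)=-1743392197, a(18)=5230176605; answer 5230176605
Step 3: B2 = 5230176605; r = 26; cross terms: (35*1 - -14*-24)=-301, (-14*26 - -33*1)=-331, (-33*-24 - 35*26)=-118; twice the area = |-750| = 750; area = 375; boundary points = 1 + 1 + 2 = 4; strictly interior points = area - boundary/2 + 1 = 374; answer 374

374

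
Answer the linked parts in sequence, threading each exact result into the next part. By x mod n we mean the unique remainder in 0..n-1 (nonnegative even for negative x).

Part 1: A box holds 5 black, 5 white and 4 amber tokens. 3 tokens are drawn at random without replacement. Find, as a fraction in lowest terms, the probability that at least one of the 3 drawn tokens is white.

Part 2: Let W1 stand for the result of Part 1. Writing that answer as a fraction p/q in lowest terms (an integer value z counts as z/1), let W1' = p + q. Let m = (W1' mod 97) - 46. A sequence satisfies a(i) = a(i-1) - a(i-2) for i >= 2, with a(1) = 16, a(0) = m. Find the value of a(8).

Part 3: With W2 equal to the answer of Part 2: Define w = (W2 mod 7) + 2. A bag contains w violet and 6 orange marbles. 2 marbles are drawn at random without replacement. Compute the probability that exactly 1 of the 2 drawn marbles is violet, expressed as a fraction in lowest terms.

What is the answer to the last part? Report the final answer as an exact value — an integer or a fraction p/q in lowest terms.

Part 1: total draws C(14,3) = 364; complement C(9,3) = 84; favorable 364 - 84 = 280; P = 10/13; answer 10/13
Part 2: W1 = 10/13; threaded value p + q = 23; m = -23; a(2) = 1*(16) - 1*(-23) = 39; iterating: a(2)=39, a(3)=23, a(4)=-16, a(5)=-39, a(6)=-23, a(7)=16, a(8)=39; answer 39
Part 3: W2 = 39; w = 6; total draws C(12,2) = 66; favorable C(6,1)*C(6,1) = 36; P = 6/11; answer 6/11

6/11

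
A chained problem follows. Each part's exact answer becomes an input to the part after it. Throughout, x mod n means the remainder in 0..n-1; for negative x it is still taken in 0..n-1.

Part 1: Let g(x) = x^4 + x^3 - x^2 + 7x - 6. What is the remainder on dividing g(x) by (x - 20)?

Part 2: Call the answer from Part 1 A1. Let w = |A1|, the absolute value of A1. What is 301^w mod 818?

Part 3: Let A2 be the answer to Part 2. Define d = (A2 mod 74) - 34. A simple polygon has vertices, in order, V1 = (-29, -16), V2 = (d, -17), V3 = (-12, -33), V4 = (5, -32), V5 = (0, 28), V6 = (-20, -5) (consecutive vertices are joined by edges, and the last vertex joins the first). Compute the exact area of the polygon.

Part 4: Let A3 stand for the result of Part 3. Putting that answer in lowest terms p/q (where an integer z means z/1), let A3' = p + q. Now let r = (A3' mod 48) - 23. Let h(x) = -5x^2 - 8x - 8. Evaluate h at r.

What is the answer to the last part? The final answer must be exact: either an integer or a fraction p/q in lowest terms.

-1965

Part 1: remainder = value at the root: 1*(20)^4 + 1*(20)^3 - 1*(20)^2 + 7*(20)^1 - 6 = (160000) + (8000) + (-400) + (140) + (-6) = 167734; answer 167734
Part 2: A1 = 167734; w = 167734; squarings mod 818: 301^1=301, 301^2=621, 301^4=363, 301^8=71, 301^16=133, 301^32=511, 301^64=179, 301^128=139, 301^256=507, 301^512=197, 301^1024=363, 301^2048=71, 301^4096=133, 301^8192=511, 301^16384=179, 301^32768=139, 301^65536=507, 301^131072=197; 301^167734 = 301^2 * 301^4 * 301^16 * 301^32 * 301^256 * 301^512 * 301^1024 * 301^2048 * 301^32768 * 301^131072 = 91 (mod 818); answer 91
Part 3: A2 = 91; d = -17; cross terms: (-29*-17 - -17*-16)=221, (-17*-33 - -12*-17)=357, (-12*-32 - 5*-33)=549, (5*28 - 0*-32)=140, (0*-5 - -20*28)=560, (-20*-16 - -29*-5)=175; twice the area = |2002| = 2002; area = 1001; answer 1001
Part 4: A3 = 1001; threaded value p + q = 1002; r = 19; -5*(19)^2 - 8*(19)^1 - 8 = (-1805) + (-152) + (-8) = -1965; answer -1965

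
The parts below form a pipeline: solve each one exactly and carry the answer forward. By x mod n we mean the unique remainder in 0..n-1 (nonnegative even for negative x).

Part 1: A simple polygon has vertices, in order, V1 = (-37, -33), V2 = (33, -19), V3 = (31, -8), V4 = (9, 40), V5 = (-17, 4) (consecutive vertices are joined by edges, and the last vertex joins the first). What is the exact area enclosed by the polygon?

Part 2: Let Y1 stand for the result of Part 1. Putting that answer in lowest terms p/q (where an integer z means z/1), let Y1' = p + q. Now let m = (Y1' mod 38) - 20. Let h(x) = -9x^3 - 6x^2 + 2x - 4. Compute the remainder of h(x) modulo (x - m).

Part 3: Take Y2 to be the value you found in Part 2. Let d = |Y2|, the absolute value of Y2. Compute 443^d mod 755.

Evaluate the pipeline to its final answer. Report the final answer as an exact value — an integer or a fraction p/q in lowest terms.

276

Part 1: cross terms: (-37*-19 - 33*-33)=1792, (33*-8 - 31*-19)=325, (31*40 - 9*-8)=1312, (9*4 - -17*40)=716, (-17*-33 - -37*4)=709; twice the area = |4854| = 4854; area = 2427; answer 2427
Part 2: Y1 = 2427; threaded value p + q = 2428; m = 14; remainder = value at the root: -9*(14)^3 - 6*(14)^2 + 2*(14)^1 - 4 = (-24696) + (-1176) + (28) + (-4) = -25848; answer -25848
Part 3: Y2 = -25848; d = 25848; squarings mod 755: 443^1=443, 443^2=704, 443^4=336, 443^8=401, 443^16=741, 443^32=196, 443^64=666, 443^128=371, 443^256=231, 443^512=511, 443^1024=646, 443^2048=556, 443^4096=341, 443^8192=11, 443^16384=121; 443^25848 = 443^8 * 443^16 * 443^32 * 443^64 * 443^128 * 443^1024 * 443^8192 * 443^16384 = 276 (mod 755); answer 276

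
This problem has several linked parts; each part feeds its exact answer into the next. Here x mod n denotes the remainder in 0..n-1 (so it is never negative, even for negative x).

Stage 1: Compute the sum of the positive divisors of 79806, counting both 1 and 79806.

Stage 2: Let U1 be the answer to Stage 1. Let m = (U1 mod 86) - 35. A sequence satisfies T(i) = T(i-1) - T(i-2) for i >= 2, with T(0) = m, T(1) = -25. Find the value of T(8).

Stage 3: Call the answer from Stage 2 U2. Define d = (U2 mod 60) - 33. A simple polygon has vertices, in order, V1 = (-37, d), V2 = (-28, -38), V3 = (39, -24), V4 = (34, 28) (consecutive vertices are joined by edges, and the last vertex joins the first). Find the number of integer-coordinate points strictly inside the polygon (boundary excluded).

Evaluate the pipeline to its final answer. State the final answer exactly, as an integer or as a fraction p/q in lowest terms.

4022

Stage 1: 79806 = 2 * 3 * 47 * 283; sigma = (1 + 2) * (1 + 3) * (1 + 47) * (1 + 283) = 3 * 4 * 48 * 284 = 163584; answer 163584
Stage 2: U1 = 163584; m = -23; T(2) = 1*(-25) - 1*(-23) = -2; iterating: T(2)=-2, T(3)=23, T(4)=25, T(5)=2, T(6)=-23, T(7)=-25, T(8)=-2; answer -2
Stage 3: U2 = -2; d = 25; cross terms: (-37*-38 - -28*25)=2106, (-28*-24 - 39*-38)=2154, (39*28 - 34*-24)=1908, (34*25 - -37*28)=1886; twice the area = |8054| = 8054; area = 4027; boundary points = 9 + 1 + 1 + 1 = 12; strictly interior points = area - boundary/2 + 1 = 4022; answer 4022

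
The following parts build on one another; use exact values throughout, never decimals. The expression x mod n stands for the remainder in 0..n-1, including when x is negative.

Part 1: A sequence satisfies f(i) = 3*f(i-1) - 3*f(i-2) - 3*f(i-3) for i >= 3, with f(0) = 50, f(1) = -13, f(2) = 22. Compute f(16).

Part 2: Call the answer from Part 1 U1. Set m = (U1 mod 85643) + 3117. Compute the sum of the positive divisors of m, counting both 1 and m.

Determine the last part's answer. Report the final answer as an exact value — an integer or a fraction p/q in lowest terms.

71712

Part 1: f(3) = 3*(22) - 3*(-13) - 3*(50) = -45; iterating: f(3)=-45, f(4)=-162, f(5)=-417, f(6)=-630, f(7)=-153, f(8)=2682, f(9)=10395, f(10)=23598, f(11)=31563, f(12)=-7290, f(13)=-187353, f(14)=-634878, f(15)=-1320705, f(16)=-1495422; answer -1495422
Part 2: U1 = -1495422; m = 49269; 49269 = 3 * 11 * 1493; sigma = (1 + 3) * (1 + 11) * (1 + 1493) = 4 * 12 * 1494 = 71712; answer 71712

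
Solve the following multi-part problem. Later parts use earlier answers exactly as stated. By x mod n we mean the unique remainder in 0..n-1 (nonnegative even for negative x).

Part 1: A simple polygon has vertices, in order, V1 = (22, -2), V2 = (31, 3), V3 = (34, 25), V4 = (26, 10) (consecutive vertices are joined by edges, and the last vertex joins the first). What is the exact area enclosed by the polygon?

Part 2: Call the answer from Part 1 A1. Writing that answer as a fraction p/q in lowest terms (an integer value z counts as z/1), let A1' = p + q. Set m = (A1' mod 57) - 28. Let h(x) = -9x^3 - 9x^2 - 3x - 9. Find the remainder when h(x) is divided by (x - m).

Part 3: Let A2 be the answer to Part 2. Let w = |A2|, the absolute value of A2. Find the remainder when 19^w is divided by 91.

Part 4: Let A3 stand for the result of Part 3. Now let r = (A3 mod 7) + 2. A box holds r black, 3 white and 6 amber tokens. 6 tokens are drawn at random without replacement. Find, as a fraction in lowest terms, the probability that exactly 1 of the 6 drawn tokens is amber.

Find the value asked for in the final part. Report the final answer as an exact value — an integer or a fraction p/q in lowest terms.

Part 1: cross terms: (22*3 - 31*-2)=128, (31*25 - 34*3)=673, (34*10 - 26*25)=-310, (26*-2 - 22*10)=-272; twice the area = |219| = 219; area = 219/2; answer 219/2
Part 2: A1 = 219/2; threaded value p + q = 221; m = 22; remainder = value at the root: -9*(22)^3 - 9*(22)^2 - 3*(22)^1 - 9 = (-95832) + (-4356) + (-66) + (-9) = -100263; answer -100263
Part 3: A2 = -100263; w = 100263; squarings mod 91: 19^1=19, 19^2=88, 19^4=9, 19^8=81, 19^16=9, 19^32=81, 19^64=9, 19^128=81, 19^256=9, 19^512=81, 19^1024=9, 19^2048=81, 19^4096=9, 19^8192=81, 19^16384=9, 19^32768=81, 19^65536=9; 19^100263 = 19^1 * 19^2 * 19^4 * 19^32 * 19^128 * 19^256 * 19^512 * 19^1024 * 19^32768 * 19^65536 = 34 (mod 91); answer 34
Part 4: A3 = 34; r = 8; total draws C(17,6) = 12376; favorable C(6,1)*C(11,5) = 2772; P = 99/442; answer 99/442

99/442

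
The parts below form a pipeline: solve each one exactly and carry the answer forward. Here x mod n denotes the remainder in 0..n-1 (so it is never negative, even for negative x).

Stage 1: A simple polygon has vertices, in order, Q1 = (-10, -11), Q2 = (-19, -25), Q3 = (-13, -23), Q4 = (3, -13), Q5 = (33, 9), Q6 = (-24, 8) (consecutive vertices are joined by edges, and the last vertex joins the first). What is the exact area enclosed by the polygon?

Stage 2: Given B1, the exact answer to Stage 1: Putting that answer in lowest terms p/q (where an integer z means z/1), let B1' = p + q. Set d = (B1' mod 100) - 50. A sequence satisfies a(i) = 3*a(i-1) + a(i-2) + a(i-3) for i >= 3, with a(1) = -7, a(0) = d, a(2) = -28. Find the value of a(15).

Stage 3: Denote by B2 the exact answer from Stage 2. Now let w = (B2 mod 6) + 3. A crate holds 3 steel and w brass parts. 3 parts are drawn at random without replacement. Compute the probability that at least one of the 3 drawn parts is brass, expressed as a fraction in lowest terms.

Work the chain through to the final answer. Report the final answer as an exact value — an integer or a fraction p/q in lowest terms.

55/56

Stage 1: cross terms: (-10*-25 - -19*-11)=41, (-19*-23 - -13*-25)=112, (-13*-13 - 3*-23)=238, (3*9 - 33*-13)=456, (33*8 - -24*9)=480, (-24*-11 - -10*8)=344; twice the area = |1671| = 1671; area = 1671/2; answer 1671/2
Stage 2: B1 = 1671/2; threaded value p + q = 1673; d = 23; a(3) = 3*(-28) + 1*(-7) + 1*(23) = -68; iterating: a(3)=-68, a(4)=-239, a(5)=-813, a(6)=-2746, a(7)=-9290, a(8)=-31429, a(9)=-106323, a(10)=-359688, a(11)=-1216816, a(12)=-4116459, a(13)=-13925881, a(14)=-47110918, a(15)=-159375094; answer -159375094
Stage 3: B2 = -159375094; w = 5; total draws C(8,3) = 56; complement C(3,3) = 1; favorable 56 - 1 = 55; P = 55/56; answer 55/56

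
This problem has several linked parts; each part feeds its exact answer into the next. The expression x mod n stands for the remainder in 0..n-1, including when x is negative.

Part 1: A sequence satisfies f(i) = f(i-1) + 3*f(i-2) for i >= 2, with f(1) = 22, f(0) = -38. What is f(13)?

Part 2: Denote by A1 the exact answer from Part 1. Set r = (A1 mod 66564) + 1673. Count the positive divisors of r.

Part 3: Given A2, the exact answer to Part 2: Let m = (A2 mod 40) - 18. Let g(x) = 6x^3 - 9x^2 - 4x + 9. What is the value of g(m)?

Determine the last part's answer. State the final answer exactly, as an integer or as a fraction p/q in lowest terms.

-6851

Part 1: f(2) = 1*(22) + 3*(-38) = -92; iterating: f(2)=-92, f(3)=-26, f(4)=-302, f(5)=-380, f(6)=-1286, f(7)=-2426, f(8)=-6284, f(9)=-13562, f(10)=-32414, f(11)=-73100, f(12)=-170342, f(13)=-389642; answer -389642
Part 2: A1 = -389642; r = 11415; 11415 = 3 * 5 * 761; number of divisors = (1+1) * (1+1) * (1+1) = 8; answer 8
Part 3: A2 = 8; m = -10; 6*(-10)^3 - 9*(-10)^2 - 4*(-10)^1 + 9 = (-6000) + (-900) + (40) + (9) = -6851; answer -6851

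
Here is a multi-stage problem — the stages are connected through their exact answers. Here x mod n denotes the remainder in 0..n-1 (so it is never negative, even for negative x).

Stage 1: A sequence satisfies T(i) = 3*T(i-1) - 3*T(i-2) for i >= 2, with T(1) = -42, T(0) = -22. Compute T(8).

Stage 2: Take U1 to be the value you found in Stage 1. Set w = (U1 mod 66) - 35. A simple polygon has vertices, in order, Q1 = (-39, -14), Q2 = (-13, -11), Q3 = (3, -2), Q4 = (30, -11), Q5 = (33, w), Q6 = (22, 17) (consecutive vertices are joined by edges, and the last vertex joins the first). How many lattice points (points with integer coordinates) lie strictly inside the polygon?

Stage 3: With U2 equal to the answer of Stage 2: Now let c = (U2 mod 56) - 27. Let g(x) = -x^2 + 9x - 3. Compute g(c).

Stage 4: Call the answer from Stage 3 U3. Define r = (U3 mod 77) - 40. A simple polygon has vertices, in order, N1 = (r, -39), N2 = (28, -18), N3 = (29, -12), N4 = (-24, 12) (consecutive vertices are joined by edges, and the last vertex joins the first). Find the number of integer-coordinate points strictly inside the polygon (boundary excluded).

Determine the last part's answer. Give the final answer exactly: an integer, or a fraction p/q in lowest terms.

Stage 1: T(2) = 3*(-42) - 3*(-22) = -60; iterating: T(2)=-60, T(3)=-54, T(4)=18, T(5)=216, T(6)=594, T(7)=1134, T(8)=1620; answer 1620
Stage 2: U1 = 1620; w = 1; cross terms: (-39*-11 - -13*-14)=247, (-13*-2 - 3*-11)=59, (3*-11 - 30*-2)=27, (30*1 - 33*-11)=393, (33*17 - 22*1)=539, (22*-14 - -39*17)=355; twice the area = |1620| = 1620; area = 810; boundary points = 1 + 1 + 9 + 3 + 1 + 1 = 16; strictly interior points = area - boundary/2 + 1 = 803; answer 803
Stage 3: U2 = 803; c = -8; -1*(-8)^2 + 9*(-8)^1 - 3 = (-64) + (-72) + (-3) = -139; answer -139
Stage 4: U3 = -139; r = -25; cross terms: (-25*-18 - 28*-39)=1542, (28*-12 - 29*-18)=186, (29*12 - -24*-12)=60, (-24*-39 - -25*12)=1236; twice the area = |3024| = 3024; area = 1512; boundary points = 1 + 1 + 1 + 1 = 4; strictly interior points = area - boundary/2 + 1 = 1511; answer 1511

1511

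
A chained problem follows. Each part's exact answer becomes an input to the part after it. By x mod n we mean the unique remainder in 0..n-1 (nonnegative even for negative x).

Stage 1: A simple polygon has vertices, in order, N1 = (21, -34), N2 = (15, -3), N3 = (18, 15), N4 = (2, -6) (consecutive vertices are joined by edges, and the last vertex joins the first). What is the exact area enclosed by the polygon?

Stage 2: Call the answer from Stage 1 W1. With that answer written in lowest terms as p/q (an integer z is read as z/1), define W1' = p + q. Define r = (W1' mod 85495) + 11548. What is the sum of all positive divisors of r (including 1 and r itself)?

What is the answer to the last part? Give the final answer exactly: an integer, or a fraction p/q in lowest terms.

Stage 1: cross terms: (21*-3 - 15*-34)=447, (15*15 - 18*-3)=279, (18*-6 - 2*15)=-138, (2*-34 - 21*-6)=58; twice the area = |646| = 646; area = 323; answer 323
Stage 2: W1 = 323; threaded value p + q = 324; r = 11872; 11872 = 2^5 * 7 * 53; sigma = (1 + 2 + 4 + 8 + 16 + 32) * (1 + 7) * (1 + 53) = 63 * 8 * 54 = 27216; answer 27216

27216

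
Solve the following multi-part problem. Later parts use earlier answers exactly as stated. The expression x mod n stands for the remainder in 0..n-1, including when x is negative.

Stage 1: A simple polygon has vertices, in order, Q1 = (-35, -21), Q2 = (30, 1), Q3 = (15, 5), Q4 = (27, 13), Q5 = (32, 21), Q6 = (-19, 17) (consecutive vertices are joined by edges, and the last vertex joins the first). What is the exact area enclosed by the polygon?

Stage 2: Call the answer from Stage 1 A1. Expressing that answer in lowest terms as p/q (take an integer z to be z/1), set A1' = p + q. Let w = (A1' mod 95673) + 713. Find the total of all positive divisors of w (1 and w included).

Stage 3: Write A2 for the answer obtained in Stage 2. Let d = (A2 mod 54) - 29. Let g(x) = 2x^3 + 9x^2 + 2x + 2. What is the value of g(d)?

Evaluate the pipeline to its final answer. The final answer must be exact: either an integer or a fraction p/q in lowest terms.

Stage 1: cross terms: (-35*1 - 30*-21)=595, (30*5 - 15*1)=135, (15*13 - 27*5)=60, (27*21 - 32*13)=151, (32*17 - -19*21)=943, (-19*-21 - -35*17)=994; twice the area = |2878| = 2878; area = 1439; answer 1439
Stage 2: A1 = 1439; threaded value p + q = 1440; w = 2153; 2153 is prime, so its only divisors are 1 and 2153; sigma = 1 + 2153 = 2154; answer 2154
Stage 3: A2 = 2154; d = 19; 2*(19)^3 + 9*(19)^2 + 2*(19)^1 + 2 = (13718) + (3249) + (38) + (2) = 17007; answer 17007

17007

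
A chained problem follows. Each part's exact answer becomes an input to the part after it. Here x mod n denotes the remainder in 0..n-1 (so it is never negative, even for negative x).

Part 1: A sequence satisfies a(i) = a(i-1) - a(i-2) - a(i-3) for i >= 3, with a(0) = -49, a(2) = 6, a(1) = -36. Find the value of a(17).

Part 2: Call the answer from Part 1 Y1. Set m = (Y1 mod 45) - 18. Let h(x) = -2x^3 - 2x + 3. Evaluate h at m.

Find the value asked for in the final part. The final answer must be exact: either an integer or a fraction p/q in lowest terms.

7

Part 1: a(3) = 1*(6) - 1*(-36) - 1*(-49) = 91; iterating: a(3)=91, a(4)=121, a(5)=24, a(6)=-188, a(7)=-333, a(8)=-169, a(9)=352, a(10)=854, a(11)=671, a(12)=-535, a(13)=-2060, a(14)=-2196, a(15)=399, a(16)=4655, a(17)=6452; answer 6452
Part 2: Y1 = 6452; m = -1; -2*(-1)^3 - 2*(-1)^1 + 3 = (2) + (2) + (3) = 7; answer 7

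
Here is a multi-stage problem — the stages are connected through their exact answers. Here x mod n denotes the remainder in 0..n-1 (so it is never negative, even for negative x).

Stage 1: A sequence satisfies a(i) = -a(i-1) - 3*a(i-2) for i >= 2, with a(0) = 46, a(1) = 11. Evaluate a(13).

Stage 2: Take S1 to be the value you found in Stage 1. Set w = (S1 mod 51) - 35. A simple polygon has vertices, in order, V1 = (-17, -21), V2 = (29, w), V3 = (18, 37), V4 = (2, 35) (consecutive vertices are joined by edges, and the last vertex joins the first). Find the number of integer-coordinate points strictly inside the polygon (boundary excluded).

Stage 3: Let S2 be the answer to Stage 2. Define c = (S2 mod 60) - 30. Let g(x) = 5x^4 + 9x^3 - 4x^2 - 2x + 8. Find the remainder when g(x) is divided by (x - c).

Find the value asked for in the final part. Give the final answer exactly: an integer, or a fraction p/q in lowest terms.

25946

Stage 1: a(2) = -1*(11) - 3*(46) = -149; iterating: a(2)=-149, a(3)=116, a(4)=331, a(5)=-679, a(6)=-314, a(7)=2351, a(8)=-1409, a(9)=-5644, a(10)=9871, a(11)=7061, a(12)=-36674, a(13)=15491; answer 15491
Stage 2: S1 = 15491; w = 3; cross terms: (-17*3 - 29*-21)=558, (29*37 - 18*3)=1019, (18*35 - 2*37)=556, (2*-21 - -17*35)=553; twice the area = |2686| = 2686; area = 1343; boundary points = 2 + 1 + 2 + 1 = 6; strictly interior points = area - boundary/2 + 1 = 1341; answer 1341
Stage 3: S2 = 1341; c = -9; remainder = value at the root: 5*(-9)^4 + 9*(-9)^3 - 4*(-9)^2 - 2*(-9)^1 + 8 = (32805) + (-6561) + (-324) + (18) + (8) = 25946; answer 25946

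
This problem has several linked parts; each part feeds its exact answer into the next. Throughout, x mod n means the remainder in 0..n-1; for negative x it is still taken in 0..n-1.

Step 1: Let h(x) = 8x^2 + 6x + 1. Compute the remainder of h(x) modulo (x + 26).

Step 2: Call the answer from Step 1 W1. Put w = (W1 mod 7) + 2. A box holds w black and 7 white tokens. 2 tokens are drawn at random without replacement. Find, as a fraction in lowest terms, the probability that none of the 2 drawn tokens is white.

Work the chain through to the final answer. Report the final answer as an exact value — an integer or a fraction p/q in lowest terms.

5/33

Step 1: remainder = value at the root: 8*(-26)^2 + 6*(-26)^1 + 1 = (5408) + (-156) + (1) = 5253; answer 5253
Step 2: W1 = 5253; w = 5; total draws C(12,2) = 66; favorable C(5,2) = 10; P = 5/33; answer 5/33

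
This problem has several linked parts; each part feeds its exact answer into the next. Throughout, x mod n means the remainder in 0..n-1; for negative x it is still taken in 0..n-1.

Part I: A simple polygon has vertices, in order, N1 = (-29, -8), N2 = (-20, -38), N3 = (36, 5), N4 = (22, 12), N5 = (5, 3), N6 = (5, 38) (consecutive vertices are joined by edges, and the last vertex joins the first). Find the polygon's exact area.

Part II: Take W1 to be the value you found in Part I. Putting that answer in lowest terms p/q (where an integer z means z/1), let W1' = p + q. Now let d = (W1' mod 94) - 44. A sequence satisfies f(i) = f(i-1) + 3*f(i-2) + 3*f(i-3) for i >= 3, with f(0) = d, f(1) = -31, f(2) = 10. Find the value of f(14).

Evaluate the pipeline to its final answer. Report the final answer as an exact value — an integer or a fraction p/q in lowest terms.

Part I: cross terms: (-29*-38 - -20*-8)=942, (-20*5 - 36*-38)=1268, (36*12 - 22*5)=322, (22*3 - 5*12)=6, (5*38 - 5*3)=175, (5*-8 - -29*38)=1062; twice the area = |3775| = 3775; area = 3775/2; answer 3775/2
Part II: W1 = 3775/2; threaded value p + q = 3777; d = -27; f(3) = 1*(10) + 3*(-31) + 3*(-27) = -164; iterating: f(3)=-164, f(4)=-227, f(5)=-689, f(6)=-1862, f(7)=-4610, f(8)=-12263, f(9)=-31679, f(10)=-82298, f(11)=-214124, f(12)=-556055, f(13)=-1445321, f(14)=-3755858; answer -3755858

-3755858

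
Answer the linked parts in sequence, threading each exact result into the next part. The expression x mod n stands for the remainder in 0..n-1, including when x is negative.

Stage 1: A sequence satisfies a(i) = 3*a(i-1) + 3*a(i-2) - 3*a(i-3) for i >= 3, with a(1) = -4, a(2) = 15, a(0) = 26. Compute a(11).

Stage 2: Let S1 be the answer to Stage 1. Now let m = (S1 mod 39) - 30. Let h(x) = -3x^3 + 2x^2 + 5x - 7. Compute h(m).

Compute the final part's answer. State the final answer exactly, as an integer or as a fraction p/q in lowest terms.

-553

Stage 1: a(3) = 3*(15) + 3*(-4) - 3*(26) = -45; iterating: a(3)=-45, a(4)=-78, a(5)=-414, a(6)=-1341, a(7)=-5031, a(8)=-17874, a(9)=-64692, a(10)=-232605, a(11)=-838269; answer -838269
Stage 2: S1 = -838269; m = 6; -3*(6)^3 + 2*(6)^2 + 5*(6)^1 - 7 = (-648) + (72) + (30) + (-7) = -553; answer -553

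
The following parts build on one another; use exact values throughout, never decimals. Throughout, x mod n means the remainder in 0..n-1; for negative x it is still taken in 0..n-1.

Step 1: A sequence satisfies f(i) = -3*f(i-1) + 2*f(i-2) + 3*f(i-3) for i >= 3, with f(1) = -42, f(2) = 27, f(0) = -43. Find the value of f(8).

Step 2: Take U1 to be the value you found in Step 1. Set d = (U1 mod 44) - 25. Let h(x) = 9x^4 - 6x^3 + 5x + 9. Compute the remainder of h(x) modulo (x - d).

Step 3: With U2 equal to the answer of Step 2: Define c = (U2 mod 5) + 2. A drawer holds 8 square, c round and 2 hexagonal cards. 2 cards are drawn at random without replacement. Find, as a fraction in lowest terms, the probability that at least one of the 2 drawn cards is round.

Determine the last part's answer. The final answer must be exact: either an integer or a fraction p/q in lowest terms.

46/91

Step 1: f(3) = -3*(27) + 2*(-42) + 3*(-43) = -294; iterating: f(3)=-294, f(4)=810, f(5)=-2937, f(6)=9549, f(7)=-32091, f(8)=106560; answer 106560
Step 2: U1 = 106560; d = 11; remainder = value at the root: 9*(11)^4 - 6*(11)^3 + 5*(11)^1 + 9 = (131769) + (-7986) + (55) + (9) = 123847; answer 123847
Step 3: U2 = 123847; c = 4; total draws C(14,2) = 91; complement C(10,2) = 45; favorable 91 - 45 = 46; P = 46/91; answer 46/91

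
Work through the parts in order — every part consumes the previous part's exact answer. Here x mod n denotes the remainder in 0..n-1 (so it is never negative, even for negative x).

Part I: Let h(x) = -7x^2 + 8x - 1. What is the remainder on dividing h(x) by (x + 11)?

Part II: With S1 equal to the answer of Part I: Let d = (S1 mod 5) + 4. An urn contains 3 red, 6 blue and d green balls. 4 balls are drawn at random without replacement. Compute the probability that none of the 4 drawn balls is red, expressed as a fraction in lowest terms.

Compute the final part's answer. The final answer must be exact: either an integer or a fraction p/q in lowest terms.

143/340

Part I: remainder = value at the root: -7*(-11)^2 + 8*(-11)^1 - 1 = (-847) + (-88) + (-1) = -936; answer -936
Part II: S1 = -936; d = 8; total draws C(17,4) = 2380; favorable C(14,4) = 1001; P = 143/340; answer 143/340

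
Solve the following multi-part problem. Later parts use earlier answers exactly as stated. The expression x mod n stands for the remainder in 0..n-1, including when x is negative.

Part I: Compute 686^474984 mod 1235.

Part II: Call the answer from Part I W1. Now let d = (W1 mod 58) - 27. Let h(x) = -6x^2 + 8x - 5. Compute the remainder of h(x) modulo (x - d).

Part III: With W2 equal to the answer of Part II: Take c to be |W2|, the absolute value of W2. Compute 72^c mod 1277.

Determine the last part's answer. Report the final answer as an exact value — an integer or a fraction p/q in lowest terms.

Part I: squarings mod 1235: 686^1=686, 686^2=61, 686^4=16, 686^8=256, 686^16=81, 686^32=386, 686^64=796, 686^128=61, 686^256=16, 686^512=256, 686^1024=81, 686^2048=386, 686^4096=796, 686^8192=61, 686^16384=16, 686^32768=256, 686^65536=81, 686^131072=386, 686^262144=796; 686^474984 = 686^8 * 686^32 * 686^64 * 686^256 * 686^512 * 686^1024 * 686^2048 * 686^4096 * 686^8192 * 686^65536 * 686^131072 * 686^262144 = 1 (mod 1235); answer 1
Part II: W1 = 1; d = -26; remainder = value at the root: -6*(-26)^2 + 8*(-26)^1 - 5 = (-4056) + (-208) + (-5) = -4269; answer -4269
Part III: W2 = -4269; c = 4269; squarings mod 1277: 72^1=72, 72^2=76, 72^4=668, 72^8=551, 72^16=952, 72^32=911, 72^64=1148, 72^128=40, 72^256=323, 72^512=892, 72^1024=93, 72^2048=987, 72^4096=1095; 72^4269 = 72^1 * 72^4 * 72^8 * 72^32 * 72^128 * 72^4096 = 51 (mod 1277); answer 51

51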